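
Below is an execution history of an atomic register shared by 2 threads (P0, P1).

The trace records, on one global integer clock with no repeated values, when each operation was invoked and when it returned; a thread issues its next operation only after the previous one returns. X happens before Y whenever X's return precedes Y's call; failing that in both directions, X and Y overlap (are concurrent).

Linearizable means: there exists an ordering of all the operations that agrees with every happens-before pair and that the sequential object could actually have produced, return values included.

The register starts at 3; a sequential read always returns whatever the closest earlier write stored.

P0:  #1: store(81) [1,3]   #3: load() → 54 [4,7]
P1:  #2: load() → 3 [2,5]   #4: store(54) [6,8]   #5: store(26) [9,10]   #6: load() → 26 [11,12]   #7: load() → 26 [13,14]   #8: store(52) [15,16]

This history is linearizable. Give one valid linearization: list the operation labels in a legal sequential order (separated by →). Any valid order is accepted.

1. #2 load() → 3, leaving value 3
2. #1 store(81), leaving value 81
3. #4 store(54), leaving value 54
4. #3 load() → 54, leaving value 54
5. #5 store(26), leaving value 26
6. #6 load() → 26, leaving value 26
7. #7 load() → 26, leaving value 26
8. #8 store(52), leaving value 52

#2 → #1 → #4 → #3 → #5 → #6 → #7 → #8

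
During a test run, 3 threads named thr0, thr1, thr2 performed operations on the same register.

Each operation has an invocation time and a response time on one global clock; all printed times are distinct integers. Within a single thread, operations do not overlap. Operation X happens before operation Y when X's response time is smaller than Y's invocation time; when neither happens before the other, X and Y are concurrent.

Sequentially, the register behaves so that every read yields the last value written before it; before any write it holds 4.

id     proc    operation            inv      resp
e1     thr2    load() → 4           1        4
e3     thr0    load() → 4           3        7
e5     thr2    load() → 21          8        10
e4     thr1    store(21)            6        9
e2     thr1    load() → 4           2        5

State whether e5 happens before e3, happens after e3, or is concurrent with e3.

after

e5 spans [8,10], e3 spans [3,7]
resp(e3)=7 < inv(e5)=8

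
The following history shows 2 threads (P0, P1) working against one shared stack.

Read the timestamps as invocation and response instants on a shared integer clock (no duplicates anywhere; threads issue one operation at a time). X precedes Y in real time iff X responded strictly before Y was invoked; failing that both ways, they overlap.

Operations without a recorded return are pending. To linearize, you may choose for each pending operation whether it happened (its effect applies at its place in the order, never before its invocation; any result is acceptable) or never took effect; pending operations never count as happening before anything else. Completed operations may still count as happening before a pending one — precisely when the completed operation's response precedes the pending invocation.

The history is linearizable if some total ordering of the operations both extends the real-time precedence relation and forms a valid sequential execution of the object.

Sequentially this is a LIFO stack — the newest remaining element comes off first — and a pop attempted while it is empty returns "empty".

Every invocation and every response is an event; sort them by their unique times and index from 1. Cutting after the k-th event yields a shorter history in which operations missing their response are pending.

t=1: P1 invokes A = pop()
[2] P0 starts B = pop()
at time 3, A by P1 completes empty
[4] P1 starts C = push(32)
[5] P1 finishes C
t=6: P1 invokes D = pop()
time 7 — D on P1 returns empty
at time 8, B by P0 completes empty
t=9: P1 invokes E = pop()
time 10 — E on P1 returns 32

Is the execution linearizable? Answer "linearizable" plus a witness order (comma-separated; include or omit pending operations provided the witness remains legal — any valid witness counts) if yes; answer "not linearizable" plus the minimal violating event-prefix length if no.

not linearizable — minimal violating prefix: 8 events

already the first 8 events (up to B's response at time 8) admit no linearization; the first 7 still do
no legal order exists: 4 real-time-consistent candidates over 4 completed stack operations, all rejected
e.g. A, B, C, D: illegal at step 4, since D pop() → empty cannot apply there
e.g. A, C, B, D: illegal at step 3, since B pop() → empty cannot apply there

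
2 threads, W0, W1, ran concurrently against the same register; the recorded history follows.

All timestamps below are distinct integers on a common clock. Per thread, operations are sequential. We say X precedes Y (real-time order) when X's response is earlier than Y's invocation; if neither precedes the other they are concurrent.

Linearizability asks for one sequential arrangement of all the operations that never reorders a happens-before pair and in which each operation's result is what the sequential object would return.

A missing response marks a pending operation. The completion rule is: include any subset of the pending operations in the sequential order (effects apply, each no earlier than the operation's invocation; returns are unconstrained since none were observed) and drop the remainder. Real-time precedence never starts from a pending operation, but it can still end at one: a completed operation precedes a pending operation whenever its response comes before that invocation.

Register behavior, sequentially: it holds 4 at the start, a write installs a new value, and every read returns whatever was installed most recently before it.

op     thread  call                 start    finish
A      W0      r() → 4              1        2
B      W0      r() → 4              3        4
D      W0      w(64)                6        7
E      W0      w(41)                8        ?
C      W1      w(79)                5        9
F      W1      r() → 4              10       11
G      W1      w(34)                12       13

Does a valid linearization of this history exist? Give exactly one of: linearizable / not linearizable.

not linearizable

the violation lands at event 11, F's response at time 11: events 1..10 linearize, events 1..11 do not
the 5 completed operations admit 2 real-time orders; each fails the register replay
no escape via the 1 pending operation (E): every completion choice fails
e.g. A, B, C, D, F (pending dropped): illegal at step 5, since F r() → 4 cannot apply there
e.g. A, B, D, C, F (pending dropped): illegal at step 5, since F r() → 4 cannot apply there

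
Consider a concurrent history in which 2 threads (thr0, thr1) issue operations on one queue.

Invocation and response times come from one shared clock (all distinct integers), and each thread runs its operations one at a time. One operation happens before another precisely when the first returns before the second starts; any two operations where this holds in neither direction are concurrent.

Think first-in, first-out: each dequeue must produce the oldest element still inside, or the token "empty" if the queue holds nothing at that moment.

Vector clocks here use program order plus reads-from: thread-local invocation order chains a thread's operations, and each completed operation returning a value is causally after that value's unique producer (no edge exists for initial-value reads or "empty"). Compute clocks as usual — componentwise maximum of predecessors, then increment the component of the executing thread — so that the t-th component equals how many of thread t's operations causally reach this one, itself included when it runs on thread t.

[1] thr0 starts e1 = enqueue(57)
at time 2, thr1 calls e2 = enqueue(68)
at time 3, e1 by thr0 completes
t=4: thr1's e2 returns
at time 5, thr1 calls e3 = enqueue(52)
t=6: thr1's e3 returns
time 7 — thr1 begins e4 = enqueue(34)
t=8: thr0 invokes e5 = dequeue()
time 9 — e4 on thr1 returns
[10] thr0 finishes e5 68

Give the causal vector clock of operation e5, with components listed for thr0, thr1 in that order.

no predecessors for e2 (invoked 2): thr1 increments from zero → (0, 1)
no predecessors for e1 (invoked 1): thr0 increments from zero → (1, 0)
invoked at 5, e3 merges VC(e2)=(0, 1) and bumps thr1's slot → (0, 2)
invoked at 7, e4 merges VC(e3)=(0, 2) and bumps thr1's slot → (0, 3)
invoked at 8, e5 merges VC(e1)=(1, 0), VC(e2)=(0, 1) and bumps thr0's slot → (2, 1)
target: VC(e5) = (2, 1)

(2, 1)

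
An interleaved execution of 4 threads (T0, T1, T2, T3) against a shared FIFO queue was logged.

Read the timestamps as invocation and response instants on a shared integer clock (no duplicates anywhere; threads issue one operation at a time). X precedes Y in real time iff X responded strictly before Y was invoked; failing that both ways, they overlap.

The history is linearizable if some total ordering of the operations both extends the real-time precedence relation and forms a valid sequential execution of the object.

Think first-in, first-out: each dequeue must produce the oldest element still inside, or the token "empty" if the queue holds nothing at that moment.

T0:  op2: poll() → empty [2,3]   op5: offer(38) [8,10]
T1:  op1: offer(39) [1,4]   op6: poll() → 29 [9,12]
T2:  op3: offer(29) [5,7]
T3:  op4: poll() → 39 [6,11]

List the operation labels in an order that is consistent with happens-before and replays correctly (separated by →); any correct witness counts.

1. op2 poll() → empty, leaving queue <>
2. op1 offer(39), leaving queue <39>
3. op3 offer(29), leaving queue <39,29>
4. op4 poll() → 39, leaving queue <29>
5. op5 offer(38), leaving queue <29,38>
6. op6 poll() → 29, leaving queue <38>

op2 → op1 → op3 → op4 → op5 → op6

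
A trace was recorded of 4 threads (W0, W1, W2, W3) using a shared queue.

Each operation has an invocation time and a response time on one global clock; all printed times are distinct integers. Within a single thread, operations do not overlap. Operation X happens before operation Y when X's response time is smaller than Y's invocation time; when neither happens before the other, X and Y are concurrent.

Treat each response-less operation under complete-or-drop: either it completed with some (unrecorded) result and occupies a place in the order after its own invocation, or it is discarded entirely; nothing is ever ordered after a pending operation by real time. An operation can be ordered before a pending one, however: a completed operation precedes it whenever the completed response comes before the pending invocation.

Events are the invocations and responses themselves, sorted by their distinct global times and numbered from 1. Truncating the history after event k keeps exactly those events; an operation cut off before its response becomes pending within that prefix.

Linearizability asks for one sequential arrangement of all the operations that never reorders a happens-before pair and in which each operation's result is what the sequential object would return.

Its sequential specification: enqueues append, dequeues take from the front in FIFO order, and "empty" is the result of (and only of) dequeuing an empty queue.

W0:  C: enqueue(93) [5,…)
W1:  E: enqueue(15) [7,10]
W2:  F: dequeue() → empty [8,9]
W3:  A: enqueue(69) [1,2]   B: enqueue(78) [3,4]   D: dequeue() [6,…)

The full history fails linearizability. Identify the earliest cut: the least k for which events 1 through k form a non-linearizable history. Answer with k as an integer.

events 1..8 are still linearizable — one witness is A, B:
after step 1 (A enqueue(69)): queue <69>
after step 2 (B enqueue(78)): queue <69,78>
adding event 9 (F responds at 9) leaves no legal real-time order
include/drop combinations of the 3 pending operations (C, D, E) were all tried; none helps
one such order, A, B, F (pending dropped), breaks at step 3 where F dequeue() → empty is illegal

9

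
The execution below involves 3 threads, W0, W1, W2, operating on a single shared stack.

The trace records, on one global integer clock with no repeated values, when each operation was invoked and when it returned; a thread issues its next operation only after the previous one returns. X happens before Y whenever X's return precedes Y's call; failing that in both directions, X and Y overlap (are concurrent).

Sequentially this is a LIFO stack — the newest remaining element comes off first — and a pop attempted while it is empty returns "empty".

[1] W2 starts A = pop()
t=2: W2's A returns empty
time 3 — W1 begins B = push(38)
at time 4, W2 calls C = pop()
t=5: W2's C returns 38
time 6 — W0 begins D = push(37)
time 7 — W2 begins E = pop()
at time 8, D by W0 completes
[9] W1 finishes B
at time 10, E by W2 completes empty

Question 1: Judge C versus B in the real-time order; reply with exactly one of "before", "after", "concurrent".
concurrent

C spans [4,5], B spans [3,9]
the intervals overlap in both directions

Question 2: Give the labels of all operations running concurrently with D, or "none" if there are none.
B, E

concurrent with D ([6,8]): every op whose interval crosses 6..8
A [1,2]: before
B [3,9]: concurrent
C [4,5]: before
E [7,10]: concurrent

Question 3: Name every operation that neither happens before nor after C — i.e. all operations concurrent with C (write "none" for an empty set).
B

C spans [4,5]; an op avoiding the whole window 4..5 is ordered, any other is concurrent
A [1,2]: before
B [3,9]: concurrent
D [6,8]: after
E [7,10]: after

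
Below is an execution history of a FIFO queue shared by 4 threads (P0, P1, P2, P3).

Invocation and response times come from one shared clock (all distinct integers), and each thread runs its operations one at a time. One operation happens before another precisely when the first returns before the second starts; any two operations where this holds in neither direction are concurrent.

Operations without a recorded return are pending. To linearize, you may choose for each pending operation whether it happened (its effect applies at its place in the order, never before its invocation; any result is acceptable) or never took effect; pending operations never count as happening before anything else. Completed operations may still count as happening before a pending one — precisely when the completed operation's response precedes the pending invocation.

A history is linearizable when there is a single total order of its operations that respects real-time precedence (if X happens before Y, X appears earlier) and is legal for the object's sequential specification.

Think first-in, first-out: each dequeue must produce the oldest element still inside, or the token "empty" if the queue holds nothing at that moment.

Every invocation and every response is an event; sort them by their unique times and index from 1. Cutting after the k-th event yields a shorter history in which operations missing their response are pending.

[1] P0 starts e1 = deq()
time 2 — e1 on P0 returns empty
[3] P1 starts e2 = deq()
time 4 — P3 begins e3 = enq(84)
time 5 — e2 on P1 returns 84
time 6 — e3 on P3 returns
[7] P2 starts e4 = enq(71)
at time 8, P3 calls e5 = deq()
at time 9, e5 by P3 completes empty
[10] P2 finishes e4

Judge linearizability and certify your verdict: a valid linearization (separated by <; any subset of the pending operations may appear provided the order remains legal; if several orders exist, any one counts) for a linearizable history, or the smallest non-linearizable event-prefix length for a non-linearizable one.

after step 1 (e1 deq() → empty): queue <>
after step 2 (e3 enq(84)): queue <84>
after step 3 (e2 deq() → 84): queue <>
after step 4 (e5 deq() → empty): queue <>
after step 5 (e4 enq(71)): queue <71>

linearizable — witness: e1 < e3 < e2 < e5 < e4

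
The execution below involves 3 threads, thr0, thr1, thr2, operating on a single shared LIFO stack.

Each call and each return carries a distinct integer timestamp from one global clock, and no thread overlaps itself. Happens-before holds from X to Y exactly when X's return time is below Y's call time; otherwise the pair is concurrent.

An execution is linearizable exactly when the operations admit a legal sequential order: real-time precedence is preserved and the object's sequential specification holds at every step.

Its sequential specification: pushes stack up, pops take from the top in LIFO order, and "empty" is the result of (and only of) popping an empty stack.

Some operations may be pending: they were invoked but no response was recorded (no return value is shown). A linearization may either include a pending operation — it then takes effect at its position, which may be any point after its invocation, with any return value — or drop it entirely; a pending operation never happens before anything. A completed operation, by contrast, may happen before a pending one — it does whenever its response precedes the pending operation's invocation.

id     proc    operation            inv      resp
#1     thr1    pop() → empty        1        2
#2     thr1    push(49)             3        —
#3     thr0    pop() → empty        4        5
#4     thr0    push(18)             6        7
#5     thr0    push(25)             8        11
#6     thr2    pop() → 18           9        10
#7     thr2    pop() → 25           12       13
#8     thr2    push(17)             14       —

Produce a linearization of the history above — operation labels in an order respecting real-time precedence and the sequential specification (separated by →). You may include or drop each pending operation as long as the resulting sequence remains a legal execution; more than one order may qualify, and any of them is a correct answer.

after step 1 (#1 pop() → empty): stack <>
after step 2 (#3 pop() → empty): stack <>
after step 3 (#2 push(49) (pending, included)): stack <49>
after step 4 (#4 push(18)): stack <49,18>
after step 5 (#6 pop() → 18): stack <49>
after step 6 (#5 push(25)): stack <49,25>
after step 7 (#7 pop() → 25): stack <49>

#1 → #3 → #2 → #4 → #6 → #5 → #7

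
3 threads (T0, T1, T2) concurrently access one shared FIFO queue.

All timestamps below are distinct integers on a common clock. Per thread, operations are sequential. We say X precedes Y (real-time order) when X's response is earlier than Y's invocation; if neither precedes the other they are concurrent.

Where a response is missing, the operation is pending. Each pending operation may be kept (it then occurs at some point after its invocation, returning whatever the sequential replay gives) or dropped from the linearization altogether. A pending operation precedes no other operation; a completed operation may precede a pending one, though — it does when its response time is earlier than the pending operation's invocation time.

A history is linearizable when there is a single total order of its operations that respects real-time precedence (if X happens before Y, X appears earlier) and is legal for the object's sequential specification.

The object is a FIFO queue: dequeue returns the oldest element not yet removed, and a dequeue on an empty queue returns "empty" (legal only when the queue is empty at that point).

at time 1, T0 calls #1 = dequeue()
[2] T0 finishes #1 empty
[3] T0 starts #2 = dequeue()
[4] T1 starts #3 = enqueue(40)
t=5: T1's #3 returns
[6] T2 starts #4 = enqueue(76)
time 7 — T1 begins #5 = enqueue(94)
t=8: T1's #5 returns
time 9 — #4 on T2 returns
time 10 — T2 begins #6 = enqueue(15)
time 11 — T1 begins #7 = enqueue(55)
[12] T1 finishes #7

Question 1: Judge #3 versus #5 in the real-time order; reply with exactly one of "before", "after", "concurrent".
#3 spans [4,5], #5 spans [7,8]
resp(#3)=5 < inv(#5)=7

before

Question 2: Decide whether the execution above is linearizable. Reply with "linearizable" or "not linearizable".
one valid linearization: #1, #2, #3, #4, #5, #6, #7
1. #1 dequeue() → empty, leaving queue <>
2. #2 dequeue() (pending, included), leaving queue <>
3. #3 enqueue(40), leaving queue <40>
4. #4 enqueue(76), leaving queue <40,76>
5. #5 enqueue(94), leaving queue <40,76,94>
6. #6 enqueue(15) (pending, included), leaving queue <40,76,94,15>
7. #7 enqueue(55), leaving queue <40,76,94,15,55>

linearizable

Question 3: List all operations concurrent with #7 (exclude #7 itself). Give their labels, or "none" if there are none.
#7 spans [11,12]: anything still running between times 11 and 12 counts as concurrent
#1 [1,2]: before
#2 [3,…): concurrent
#3 [4,5]: before
#4 [6,9]: before
#5 [7,8]: before
#6 [10,…): concurrent

#2, #6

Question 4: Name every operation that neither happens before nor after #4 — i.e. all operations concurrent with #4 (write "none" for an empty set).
#4 runs from 6 to 9; window-overlapping ops are concurrent
#1 [1,2]: before
#2 [3,…): concurrent
#3 [4,5]: before
#5 [7,8]: concurrent
#6 [10,…): after
#7 [11,12]: after

#2, #5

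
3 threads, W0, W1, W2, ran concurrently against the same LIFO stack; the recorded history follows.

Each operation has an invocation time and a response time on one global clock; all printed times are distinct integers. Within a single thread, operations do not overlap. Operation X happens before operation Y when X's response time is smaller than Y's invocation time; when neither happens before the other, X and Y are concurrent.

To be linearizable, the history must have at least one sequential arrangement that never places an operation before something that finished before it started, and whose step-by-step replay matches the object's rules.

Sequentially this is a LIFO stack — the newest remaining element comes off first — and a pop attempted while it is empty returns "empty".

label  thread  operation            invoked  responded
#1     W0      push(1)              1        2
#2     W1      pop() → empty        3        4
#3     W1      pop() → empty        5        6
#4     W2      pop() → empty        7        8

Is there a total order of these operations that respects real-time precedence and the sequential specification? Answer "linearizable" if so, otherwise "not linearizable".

not linearizable

the violation lands at event 4, #2's response at time 4: events 1..3 linearize, events 1..4 do not
exhaustive check: the 2 completed LIFO stack ops admit one real-time order; illegal
e.g. #1, #2: illegal at step 2, since #2 pop() → empty cannot apply there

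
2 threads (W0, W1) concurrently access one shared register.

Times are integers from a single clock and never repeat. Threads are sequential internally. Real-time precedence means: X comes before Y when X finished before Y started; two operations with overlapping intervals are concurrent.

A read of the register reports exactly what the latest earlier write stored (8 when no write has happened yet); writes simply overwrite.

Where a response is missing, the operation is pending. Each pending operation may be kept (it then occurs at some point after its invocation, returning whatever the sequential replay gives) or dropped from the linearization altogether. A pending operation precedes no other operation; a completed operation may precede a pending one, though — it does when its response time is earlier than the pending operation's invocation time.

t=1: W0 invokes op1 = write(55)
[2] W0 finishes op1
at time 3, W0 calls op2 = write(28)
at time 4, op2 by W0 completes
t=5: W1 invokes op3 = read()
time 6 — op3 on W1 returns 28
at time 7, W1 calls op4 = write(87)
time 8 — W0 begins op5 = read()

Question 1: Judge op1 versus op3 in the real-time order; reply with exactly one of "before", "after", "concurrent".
before

op1 spans [1,2], op3 spans [5,6]
resp(op1)=2 < inv(op3)=5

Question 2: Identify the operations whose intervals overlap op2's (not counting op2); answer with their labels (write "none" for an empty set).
none

concurrent with op2 ([3,4]): every op whose interval crosses 3..4
op1 [1,2]: before
op3 [5,6]: after
op4 [7,…): after
op5 [8,…): after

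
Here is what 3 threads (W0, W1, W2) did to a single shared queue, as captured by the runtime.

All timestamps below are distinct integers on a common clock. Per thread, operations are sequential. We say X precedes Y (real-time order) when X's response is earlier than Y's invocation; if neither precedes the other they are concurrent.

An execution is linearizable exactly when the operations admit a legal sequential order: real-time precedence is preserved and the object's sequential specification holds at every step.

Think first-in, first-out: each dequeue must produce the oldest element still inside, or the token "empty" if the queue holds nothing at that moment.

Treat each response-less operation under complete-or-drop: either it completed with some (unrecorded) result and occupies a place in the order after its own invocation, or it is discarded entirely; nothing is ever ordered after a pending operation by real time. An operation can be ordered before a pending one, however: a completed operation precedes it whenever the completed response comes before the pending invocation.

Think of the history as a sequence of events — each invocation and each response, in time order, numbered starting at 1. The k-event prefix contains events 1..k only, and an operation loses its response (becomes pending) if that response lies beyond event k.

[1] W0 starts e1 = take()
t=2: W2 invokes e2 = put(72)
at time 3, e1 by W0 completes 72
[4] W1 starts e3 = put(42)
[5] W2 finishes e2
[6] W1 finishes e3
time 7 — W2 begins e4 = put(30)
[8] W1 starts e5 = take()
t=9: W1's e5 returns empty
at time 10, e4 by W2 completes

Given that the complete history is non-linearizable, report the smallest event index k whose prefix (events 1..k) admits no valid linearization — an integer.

events 1..8 are still linearizable — one witness is e2, e1, e3:
after step 1 (e2 put(72)): queue <72>
after step 2 (e1 take() → 72): queue <>
after step 3 (e3 put(42)): queue <42>
once event 9 joins (e5's response, time 9), exhaustive search finds no witness
include/drop combinations of the 1 pending operation (e4) were all tried; none helps
one such order, e1, e2, e3, e5 (pending dropped), breaks at step 1 where e1 take() → 72 is illegal
one such order, e1, e3, e2, e5 (pending dropped), breaks at step 1 where e1 take() → 72 is illegal

9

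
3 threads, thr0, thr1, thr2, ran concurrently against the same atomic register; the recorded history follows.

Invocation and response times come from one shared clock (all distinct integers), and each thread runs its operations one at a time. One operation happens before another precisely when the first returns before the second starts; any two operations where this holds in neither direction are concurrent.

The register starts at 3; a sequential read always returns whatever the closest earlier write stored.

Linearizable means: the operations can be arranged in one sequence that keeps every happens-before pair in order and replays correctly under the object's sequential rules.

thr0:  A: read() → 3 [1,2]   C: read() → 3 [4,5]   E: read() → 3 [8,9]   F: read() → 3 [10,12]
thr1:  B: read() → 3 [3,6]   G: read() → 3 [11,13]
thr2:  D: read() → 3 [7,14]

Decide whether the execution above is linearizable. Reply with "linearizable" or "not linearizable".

linearizable

one valid linearization: A, B, C, D, E, F, G
after step 1 (A read() → 3): value 3
after step 2 (B read() → 3): value 3
after step 3 (C read() → 3): value 3
after step 4 (D read() → 3): value 3
after step 5 (E read() → 3): value 3
after step 6 (F read() → 3): value 3
after step 7 (G read() → 3): value 3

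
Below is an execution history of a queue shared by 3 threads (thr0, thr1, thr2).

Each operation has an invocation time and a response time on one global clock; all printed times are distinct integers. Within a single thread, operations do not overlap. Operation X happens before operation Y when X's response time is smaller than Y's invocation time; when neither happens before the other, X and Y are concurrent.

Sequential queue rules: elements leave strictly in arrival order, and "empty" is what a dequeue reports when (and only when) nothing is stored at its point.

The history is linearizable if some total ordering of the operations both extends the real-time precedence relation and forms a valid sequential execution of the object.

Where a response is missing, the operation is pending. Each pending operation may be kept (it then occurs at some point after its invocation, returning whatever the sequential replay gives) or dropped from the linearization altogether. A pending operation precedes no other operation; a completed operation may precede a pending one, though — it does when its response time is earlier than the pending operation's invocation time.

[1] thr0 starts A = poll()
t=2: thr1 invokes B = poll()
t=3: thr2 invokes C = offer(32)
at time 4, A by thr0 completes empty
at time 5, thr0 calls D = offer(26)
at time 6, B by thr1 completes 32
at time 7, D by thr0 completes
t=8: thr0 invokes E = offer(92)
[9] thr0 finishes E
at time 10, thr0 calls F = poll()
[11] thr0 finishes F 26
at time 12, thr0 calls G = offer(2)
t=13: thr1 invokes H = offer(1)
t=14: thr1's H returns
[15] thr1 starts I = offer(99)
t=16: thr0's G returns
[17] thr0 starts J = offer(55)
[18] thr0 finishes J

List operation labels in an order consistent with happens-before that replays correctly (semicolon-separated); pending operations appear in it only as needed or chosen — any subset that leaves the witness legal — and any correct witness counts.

step 1: A poll() → empty — queue <>
step 2: C offer(32) (pending, included) — queue <32>
step 3: B poll() → 32 — queue <>
step 4: D offer(26) — queue <26>
step 5: E offer(92) — queue <26,92>
step 6: F poll() → 26 — queue <92>
step 7: G offer(2) — queue <92,2>
step 8: H offer(1) — queue <92,2,1>
step 9: I offer(99) (pending, included) — queue <92,2,1,99>
step 10: J offer(55) — queue <92,2,1,99,55>

A; C; B; D; E; F; G; H; I; J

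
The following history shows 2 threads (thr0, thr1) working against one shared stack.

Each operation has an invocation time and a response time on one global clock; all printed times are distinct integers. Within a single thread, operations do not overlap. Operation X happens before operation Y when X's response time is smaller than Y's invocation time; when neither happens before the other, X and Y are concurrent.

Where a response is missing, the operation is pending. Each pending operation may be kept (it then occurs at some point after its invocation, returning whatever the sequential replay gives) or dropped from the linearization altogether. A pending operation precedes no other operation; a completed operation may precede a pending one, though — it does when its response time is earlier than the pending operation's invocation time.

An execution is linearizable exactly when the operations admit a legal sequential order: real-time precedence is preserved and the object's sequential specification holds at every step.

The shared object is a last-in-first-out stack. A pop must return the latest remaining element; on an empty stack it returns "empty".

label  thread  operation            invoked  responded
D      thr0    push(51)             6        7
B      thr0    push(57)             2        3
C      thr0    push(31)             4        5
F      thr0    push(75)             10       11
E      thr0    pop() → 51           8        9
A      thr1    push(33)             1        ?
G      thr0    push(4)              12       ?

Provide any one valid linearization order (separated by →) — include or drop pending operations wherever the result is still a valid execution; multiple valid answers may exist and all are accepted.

A → B → C → D → E → F

step 1: A push(33) (pending, included) — stack <33>
step 2: B push(57) — stack <33,57>
step 3: C push(31) — stack <33,57,31>
step 4: D push(51) — stack <33,57,31,51>
step 5: E pop() → 51 — stack <33,57,31>
step 6: F push(75) — stack <33,57,31,75>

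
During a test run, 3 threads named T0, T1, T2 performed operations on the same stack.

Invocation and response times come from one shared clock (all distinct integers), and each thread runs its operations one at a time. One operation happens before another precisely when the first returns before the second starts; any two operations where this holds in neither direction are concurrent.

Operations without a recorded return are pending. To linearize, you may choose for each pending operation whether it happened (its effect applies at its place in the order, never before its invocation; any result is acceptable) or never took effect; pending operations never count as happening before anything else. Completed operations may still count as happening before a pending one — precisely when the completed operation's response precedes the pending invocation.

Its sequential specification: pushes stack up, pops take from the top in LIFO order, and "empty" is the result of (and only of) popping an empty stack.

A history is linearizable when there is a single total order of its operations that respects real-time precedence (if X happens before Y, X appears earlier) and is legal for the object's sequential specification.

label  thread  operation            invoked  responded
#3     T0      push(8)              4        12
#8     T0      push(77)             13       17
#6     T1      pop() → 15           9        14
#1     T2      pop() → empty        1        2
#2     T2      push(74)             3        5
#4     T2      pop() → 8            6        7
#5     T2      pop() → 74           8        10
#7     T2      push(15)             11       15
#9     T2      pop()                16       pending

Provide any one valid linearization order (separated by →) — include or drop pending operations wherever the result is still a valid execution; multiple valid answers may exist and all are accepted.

step 1: #1 pop() → empty — stack <>
step 2: #2 push(74) — stack <74>
step 3: #3 push(8) — stack <74,8>
step 4: #4 pop() → 8 — stack <74>
step 5: #5 pop() → 74 — stack <>
step 6: #7 push(15) — stack <15>
step 7: #6 pop() → 15 — stack <>
step 8: #8 push(77) — stack <77>

#1 → #2 → #3 → #4 → #5 → #7 → #6 → #8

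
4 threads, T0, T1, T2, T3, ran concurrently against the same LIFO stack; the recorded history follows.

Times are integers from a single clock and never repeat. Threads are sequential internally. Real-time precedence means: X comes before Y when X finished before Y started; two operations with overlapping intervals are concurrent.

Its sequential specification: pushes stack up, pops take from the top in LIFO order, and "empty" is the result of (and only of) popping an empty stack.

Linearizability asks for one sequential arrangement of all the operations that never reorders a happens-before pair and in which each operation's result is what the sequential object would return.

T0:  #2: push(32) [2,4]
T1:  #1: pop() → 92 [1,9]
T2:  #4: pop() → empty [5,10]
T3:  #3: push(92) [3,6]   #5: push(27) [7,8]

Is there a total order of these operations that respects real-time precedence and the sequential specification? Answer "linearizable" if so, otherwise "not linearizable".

not linearizable

through event 9 a valid linearization exists; event 10 (#4 responding at time 10) ends that
every one of the 25 real-time-consistent orders over 5 completed LIFO stack ops fails the sequential spec
take #1, #2, #3, #4, #5: step 1 already fails, because #1 pop() → 92 cannot occur there
take #1, #2, #3, #5, #4: step 1 already fails, because #1 pop() → 92 cannot occur there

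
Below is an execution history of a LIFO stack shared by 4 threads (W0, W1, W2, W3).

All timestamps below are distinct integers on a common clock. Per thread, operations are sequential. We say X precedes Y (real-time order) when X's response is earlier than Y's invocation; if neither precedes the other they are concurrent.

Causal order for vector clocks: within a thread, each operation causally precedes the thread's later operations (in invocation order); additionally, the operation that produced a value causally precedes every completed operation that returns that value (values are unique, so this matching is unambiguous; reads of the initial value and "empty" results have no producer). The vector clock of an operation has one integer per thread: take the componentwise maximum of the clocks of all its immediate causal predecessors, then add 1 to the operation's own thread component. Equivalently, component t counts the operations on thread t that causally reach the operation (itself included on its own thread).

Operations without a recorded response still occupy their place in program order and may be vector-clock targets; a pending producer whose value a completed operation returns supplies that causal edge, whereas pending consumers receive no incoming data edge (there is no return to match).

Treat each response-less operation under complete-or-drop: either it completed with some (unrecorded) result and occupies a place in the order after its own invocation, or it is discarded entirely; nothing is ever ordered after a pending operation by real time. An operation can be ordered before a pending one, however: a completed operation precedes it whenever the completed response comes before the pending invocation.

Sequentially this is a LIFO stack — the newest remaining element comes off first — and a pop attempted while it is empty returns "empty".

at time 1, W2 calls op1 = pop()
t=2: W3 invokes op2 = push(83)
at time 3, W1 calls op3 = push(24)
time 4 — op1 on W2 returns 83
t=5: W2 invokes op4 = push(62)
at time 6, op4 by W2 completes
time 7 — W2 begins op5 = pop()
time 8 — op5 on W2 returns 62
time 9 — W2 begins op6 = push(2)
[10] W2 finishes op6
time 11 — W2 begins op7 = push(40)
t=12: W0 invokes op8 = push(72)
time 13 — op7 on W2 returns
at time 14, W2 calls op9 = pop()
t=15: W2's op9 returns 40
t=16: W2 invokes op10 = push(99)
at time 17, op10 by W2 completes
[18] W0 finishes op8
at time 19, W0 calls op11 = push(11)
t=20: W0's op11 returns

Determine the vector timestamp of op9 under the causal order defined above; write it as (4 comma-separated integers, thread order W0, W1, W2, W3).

(0, 0, 6, 1)

root op op2, invoked 2: fresh clock plus W3's own tick → (0, 0, 0, 1)
root op op3, invoked 3: fresh clock plus W1's own tick → (0, 1, 0, 0)
root op op8, invoked 12: fresh clock plus W0's own tick → (1, 0, 0, 0)
VC(op1, invoked at 1): max of VC(op2)=(0, 0, 0, 1), then +1 on thread W2 → (0, 0, 1, 1)
VC(op11, invoked at 19): max of VC(op8)=(1, 0, 0, 0), then +1 on thread W0 → (2, 0, 0, 0)
VC(op4, invoked at 5): max of VC(op1)=(0, 0, 1, 1), then +1 on thread W2 → (0, 0, 2, 1)
VC(op5, invoked at 7): max of VC(op4)=(0, 0, 2, 1), then +1 on thread W2 → (0, 0, 3, 1)
VC(op6, invoked at 9): max of VC(op5)=(0, 0, 3, 1), then +1 on thread W2 → (0, 0, 4, 1)
VC(op7, invoked at 11): max of VC(op6)=(0, 0, 4, 1), then +1 on thread W2 → (0, 0, 5, 1)
VC(op9, invoked at 14): max of VC(op7)=(0, 0, 5, 1), then +1 on thread W2 → (0, 0, 6, 1)
VC(op10, invoked at 16): max of VC(op9)=(0, 0, 6, 1), then +1 on thread W2 → (0, 0, 7, 1)
target: VC(op9) = (0, 0, 6, 1)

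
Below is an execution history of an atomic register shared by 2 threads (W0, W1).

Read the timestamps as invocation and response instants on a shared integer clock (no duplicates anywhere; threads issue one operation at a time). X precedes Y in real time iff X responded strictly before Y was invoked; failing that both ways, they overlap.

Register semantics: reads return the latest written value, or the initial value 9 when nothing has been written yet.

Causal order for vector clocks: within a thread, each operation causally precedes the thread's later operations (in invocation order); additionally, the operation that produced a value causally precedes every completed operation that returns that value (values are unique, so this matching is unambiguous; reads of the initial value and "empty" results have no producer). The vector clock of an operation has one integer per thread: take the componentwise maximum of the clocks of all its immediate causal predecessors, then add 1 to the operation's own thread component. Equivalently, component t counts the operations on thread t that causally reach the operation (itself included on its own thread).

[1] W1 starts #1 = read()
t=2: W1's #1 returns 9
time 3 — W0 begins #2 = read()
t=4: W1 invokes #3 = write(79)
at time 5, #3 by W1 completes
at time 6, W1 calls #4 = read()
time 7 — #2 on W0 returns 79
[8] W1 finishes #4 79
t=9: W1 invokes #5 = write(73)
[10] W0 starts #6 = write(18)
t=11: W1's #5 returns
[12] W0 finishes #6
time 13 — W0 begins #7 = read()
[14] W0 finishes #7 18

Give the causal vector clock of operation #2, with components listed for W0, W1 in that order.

no predecessors for #1 (invoked 1): W1 increments from zero → (0, 1)
#3 (invocation 4): componentwise max over VC(#1)=(0, 1), +1 at W1, giving (0, 2)
#4 (invocation 6): componentwise max over VC(#3)=(0, 2), +1 at W1, giving (0, 3)
#2 (invocation 3): componentwise max over VC(#3)=(0, 2), +1 at W0, giving (1, 2)
#5 (invocation 9): componentwise max over VC(#4)=(0, 3), +1 at W1, giving (0, 4)
#6 (invocation 10): componentwise max over VC(#2)=(1, 2), +1 at W0, giving (2, 2)
#7 (invocation 13): componentwise max over VC(#6)=(2, 2), +1 at W0, giving (3, 2)
target: VC(#2) = (1, 2)

(1, 2)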